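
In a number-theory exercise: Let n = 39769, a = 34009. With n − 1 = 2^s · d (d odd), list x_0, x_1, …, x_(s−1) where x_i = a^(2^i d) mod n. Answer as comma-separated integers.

n − 1 = 39768 = 2^3 · 4971, so s = 3 and d = 4971.
x_0 = 34009^4971 mod 39769 = 6748.
x_1 = 6748^2 mod 39769 = 39768.
x_2 = 39768^2 mod 39769 = 1.

6748, 39768, 1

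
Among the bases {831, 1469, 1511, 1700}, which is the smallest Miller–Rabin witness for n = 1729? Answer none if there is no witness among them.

n − 1 = 1728 = 2^6 · 27, so s = 6 and d = 27.
Base 831: x_0 = 831^27 mod 1729 = 1728. x_0 = 1728 ≡ −1, so 831 is not a witness.
Base 1469: x_0 = 1469^27 mod 1729 = 286. x_0 is neither 1 nor 1728, so continue squaring. x_1 = 286^2 mod 1729 = 533. x_2 = 533^2 mod 1729 = 533. x_3 = 533^2 mod 1729 = 533. x_4 = 533^2 mod 1729 = 533. x_5 = 533^2 mod 1729 = 533. Reached i = s−1 = 5 without hitting −1: 1469 is a Miller–Rabin witness and 1729 is composite.
Base 1511: x_0 = 1511^27 mod 1729 = 664. x_0 is neither 1 nor 1728, so continue squaring. x_1 = 664^2 mod 1729 = 1. x_1 = 1 but x_0 ≠ ±1, a nontrivial square root of 1 — 1511 is a witness and 1729 is composite.
Base 1700: x_0 = 1700^27 mod 1729 = 818. x_0 is neither 1 nor 1728, so continue squaring. x_1 = 818^2 mod 1729 = 1. x_1 = 1 but x_0 ≠ ±1, a nontrivial square root of 1 — 1700 is a witness and 1729 is composite.
The smallest witness among the given bases is 1469.

1469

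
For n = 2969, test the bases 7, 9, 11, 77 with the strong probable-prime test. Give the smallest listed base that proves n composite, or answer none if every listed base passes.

n − 1 = 2968 = 2^3 · 371, so s = 3 and d = 371.
Base 7: x_0 = 7^371 mod 2969 = 2005. x_0 is neither 1 nor 2968, so continue squaring. x_1 = 2005^2 mod 2969 = 2968. x_1 ≡ −1, so 7 is not a witness.
Base 9: x_0 = 9^371 mod 2969 = 2005. x_0 is neither 1 nor 2968, so continue squaring. x_1 = 2005^2 mod 2969 = 2968. x_1 ≡ −1, so 9 is not a witness.
Base 11: x_0 = 11^371 mod 2969 = 544. x_0 is neither 1 nor 2968, so continue squaring. x_1 = 544^2 mod 2969 = 2005. x_2 = 2005^2 mod 2969 = 2968. x_2 ≡ −1, so 11 is not a witness.
Base 77: x_0 = 77^371 mod 2969 = 1097. x_0 is neither 1 nor 2968, so continue squaring. x_1 = 1097^2 mod 2969 = 964. x_2 = 964^2 mod 2969 = 2968. x_2 ≡ −1, so 77 is not a witness.
No listed base is a witness for 2969.

none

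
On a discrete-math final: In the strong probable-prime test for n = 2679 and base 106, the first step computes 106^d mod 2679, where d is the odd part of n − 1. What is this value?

n − 1 = 2678 = 2^1 · 1339, so s = 1 and d = 1339.
By repeated squaring, 106^1339 ≡ 1189 (mod 2679).

1189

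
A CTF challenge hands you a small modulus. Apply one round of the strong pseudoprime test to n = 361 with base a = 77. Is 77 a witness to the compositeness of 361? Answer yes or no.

n − 1 = 360 = 2^3 · 45, so s = 3 and d = 45.
By repeated squaring, 77^45 ≡ 172 (mod 361).
x_0 = 77^45 mod 361 = 172.
x_0 is neither 1 nor 360, so continue squaring.
x_1 = 172^2 mod 361 = 343.
x_2 = 343^2 mod 361 = 324.
Reached i = s−1 = 2 without hitting −1: 77 is a Miller–Rabin witness and 361 is composite.

yes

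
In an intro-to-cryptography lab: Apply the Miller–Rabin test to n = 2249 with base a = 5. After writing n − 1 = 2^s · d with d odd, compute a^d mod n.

n − 1 = 2248 = 2^3 · 281, so s = 3 and d = 281.
5^281 mod 2249 = 1253.

1253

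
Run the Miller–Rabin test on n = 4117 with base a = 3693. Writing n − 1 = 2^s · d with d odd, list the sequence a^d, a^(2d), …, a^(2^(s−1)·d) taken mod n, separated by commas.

2398, 3072

n − 1 = 4116 = 2^2 · 1029, so s = 2 and d = 1029.
x_0 = 3693^1029 mod 4117 = 2398.
x_1 = 2398^2 mod 4117 = 3072.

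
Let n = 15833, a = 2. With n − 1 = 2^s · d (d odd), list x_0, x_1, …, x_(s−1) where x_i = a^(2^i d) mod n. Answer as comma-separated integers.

n − 1 = 15832 = 2^3 · 1979, so s = 3 and d = 1979.
x_0 = 2^1979 mod 15833 = 5917.
x_1 = 5917^2 mod 15833 = 4126.
x_2 = 4126^2 mod 15833 = 3401.

5917, 4126, 3401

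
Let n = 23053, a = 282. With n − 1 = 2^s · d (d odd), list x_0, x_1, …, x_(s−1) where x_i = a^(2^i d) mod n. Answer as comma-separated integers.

n − 1 = 23052 = 2^2 · 5763, so s = 2 and d = 5763.
x_0 = 282^5763 mod 23053 = 23052.
x_1 = 23052^2 mod 23053 = 1.

23052, 1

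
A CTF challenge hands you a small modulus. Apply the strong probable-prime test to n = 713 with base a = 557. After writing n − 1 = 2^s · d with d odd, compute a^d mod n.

557

n − 1 = 712 = 2^3 · 89, so s = 3 and d = 89.
By repeated squaring, 557^89 ≡ 557 (mod 713).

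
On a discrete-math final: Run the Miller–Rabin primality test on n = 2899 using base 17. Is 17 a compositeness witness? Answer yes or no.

yes

n − 1 = 2898 = 2^1 · 1449, so s = 1 and d = 1449.
By repeated squaring, 17^1449 ≡ 272 (mod 2899).
x_0 = 17^1449 mod 2899 = 272.
x_0 ∉ {1, 2898} and s = 1, so 17 is a Miller–Rabin witness and 2899 is composite.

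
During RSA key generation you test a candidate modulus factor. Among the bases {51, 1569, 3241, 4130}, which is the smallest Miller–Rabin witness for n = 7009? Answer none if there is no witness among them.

n − 1 = 7008 = 2^5 · 219, so s = 5 and d = 219.
Base 51: x_0 = 51^219 mod 7009 = 6515. x_0 is neither 1 nor 7008, so continue squaring. x_1 = 6515^2 mod 7009 = 5730. x_2 = 5730^2 mod 7009 = 2744. x_3 = 2744^2 mod 7009 = 1870. x_4 = 1870^2 mod 7009 = 6418. Reached i = s−1 = 4 without hitting −1: 51 is a Miller–Rabin witness and 7009 is composite.
Base 1569: x_0 = 1569^219 mod 7009 = 2849. x_0 is neither 1 nor 7008, so continue squaring. x_1 = 2849^2 mod 7009 = 379. x_2 = 379^2 mod 7009 = 3461. x_3 = 3461^2 mod 7009 = 140. x_4 = 140^2 mod 7009 = 5582. Reached i = s−1 = 4 without hitting −1: 1569 is a Miller–Rabin witness and 7009 is composite.
Base 3241: x_0 = 3241^219 mod 7009 = 1202. x_0 is neither 1 nor 7008, so continue squaring. x_1 = 1202^2 mod 7009 = 950. x_2 = 950^2 mod 7009 = 5348. x_3 = 5348^2 mod 7009 = 4384. x_4 = 4384^2 mod 7009 = 778. Reached i = s−1 = 4 without hitting −1: 3241 is a Miller–Rabin witness and 7009 is composite.
Base 4130: x_0 = 4130^219 mod 7009 = 6833. x_0 is neither 1 nor 7008, so continue squaring. x_1 = 6833^2 mod 7009 = 2940. x_2 = 2940^2 mod 7009 = 1503. x_3 = 1503^2 mod 7009 = 2111. x_4 = 2111^2 mod 7009 = 5606. Reached i = s−1 = 4 without hitting −1: 4130 is a Miller–Rabin witness and 7009 is composite.
The smallest witness among the given bases is 51.

51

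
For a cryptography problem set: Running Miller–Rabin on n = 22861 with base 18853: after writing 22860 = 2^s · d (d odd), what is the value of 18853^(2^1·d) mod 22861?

n − 1 = 22860 = 2^2 · 5715, so s = 2 and d = 5715.
x_0 = 18853^5715 mod 22861 = 22860.
x_1 = 22860^2 mod 22861 = 1.

1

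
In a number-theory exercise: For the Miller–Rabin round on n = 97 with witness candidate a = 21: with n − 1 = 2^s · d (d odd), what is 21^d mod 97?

46

n − 1 = 96 = 2^5 · 3, so s = 5 and d = 3.
21^3 mod 97 = 46.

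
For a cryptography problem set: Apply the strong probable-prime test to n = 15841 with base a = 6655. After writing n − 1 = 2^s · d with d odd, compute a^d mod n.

12802

n − 1 = 15840 = 2^5 · 495, so s = 5 and d = 495.
6655^495 mod 15841 = 12802.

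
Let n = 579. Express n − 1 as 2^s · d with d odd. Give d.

289

Halving: 578 → 289; 289 is odd.
So 578 = 2^1 · 289.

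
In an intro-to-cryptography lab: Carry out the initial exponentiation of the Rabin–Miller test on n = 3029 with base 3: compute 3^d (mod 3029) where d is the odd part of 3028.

393

n − 1 = 3028 = 2^2 · 757, so s = 2 and d = 757.
3^757 mod 3029 = 393.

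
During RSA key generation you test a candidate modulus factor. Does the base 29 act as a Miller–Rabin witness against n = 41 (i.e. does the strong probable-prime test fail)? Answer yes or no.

no

n − 1 = 40 = 2^3 · 5, so s = 3 and d = 5.
Repeated squaring mod 41: 29^1 ≡ 29, 29^2 ≡ 21, 29^4 ≡ 31.
5 = 4 + 1, so 29^5 ≡ 31·29 ≡ 38 (mod 41).
x_0 = 29^5 mod 41 = 38.
x_0 is neither 1 nor 40, so continue squaring.
x_1 = 38^2 mod 41 = 9.
x_2 = 9^2 mod 41 = 40.
x_2 ≡ −1, so 29 is not a witness.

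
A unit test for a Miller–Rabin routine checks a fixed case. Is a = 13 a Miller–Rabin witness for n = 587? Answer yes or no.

n − 1 = 586 = 2^1 · 293, so s = 1 and d = 293.
x_0 = 13^293 mod 587 = 586.
x_0 = 586 ≡ −1, so 13 is not a witness.

no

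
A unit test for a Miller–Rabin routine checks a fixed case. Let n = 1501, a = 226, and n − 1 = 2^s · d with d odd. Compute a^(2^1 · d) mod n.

n − 1 = 1500 = 2^2 · 375, so s = 2 and d = 375.
Repeated squaring mod 1501: 226^1 ≡ 226, 226^2 ≡ 42, 226^4 ≡ 263, 226^8 ≡ 123, 226^16 ≡ 119, 226^32 ≡ 652, 226^64 ≡ 321, 226^128 ≡ 973, 226^256 ≡ 1099.
375 = 256 + 64 + 32 + 16 + 4 + 2 + 1, so 226^375 ≡ 1099·321·652·119·263·42·226 ≡ 1242 (mod 1501).
x_0 = 1242.
x_1 = 1242^2 mod 1501 = 1037.

1037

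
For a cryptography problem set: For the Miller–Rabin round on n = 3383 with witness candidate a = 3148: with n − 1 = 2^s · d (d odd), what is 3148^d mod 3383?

3033

n − 1 = 3382 = 2^1 · 1691, so s = 1 and d = 1691.
Repeated squaring mod 3383: 3148^1 ≡ 3148, 3148^2 ≡ 1097, 3148^4 ≡ 2444, 3148^8 ≡ 2141, 3148^16 ≡ 3299, 3148^32 ≡ 290, 3148^64 ≡ 2908, 3148^128 ≡ 2347, 3148^256 ≡ 885, 3148^512 ≡ 1752, 3148^1024 ≡ 1123.
1691 = 1024 + 512 + 128 + 16 + 8 + 2 + 1, so 3148^1691 ≡ 1123·1752·2347·3299·2141·1097·3148 ≡ 3033 (mod 3383).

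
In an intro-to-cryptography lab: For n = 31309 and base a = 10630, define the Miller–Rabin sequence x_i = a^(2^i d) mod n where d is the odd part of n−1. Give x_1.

28264

n − 1 = 31308 = 2^2 · 7827, so s = 2 and d = 7827.
x_0 = 10630^7827 mod 31309 = 2508.
x_1 = 2508^2 mod 31309 = 28264.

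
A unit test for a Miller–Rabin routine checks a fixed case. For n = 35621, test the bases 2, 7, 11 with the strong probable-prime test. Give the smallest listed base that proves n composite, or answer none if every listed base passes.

n − 1 = 35620 = 2^2 · 8905, so s = 2 and d = 8905.
Base 2: x_0 = 2^8905 mod 35621 = 28314. x_0 is neither 1 nor 35620, so continue squaring. x_1 = 28314^2 mod 35621 = 31991. Reached i = s−1 = 1 without hitting −1: 2 is a Miller–Rabin witness and 35621 is composite.
Base 7: x_0 = 7^8905 mod 35621 = 10184. x_0 is neither 1 nor 35620, so continue squaring. x_1 = 10184^2 mod 35621 = 21125. Reached i = s−1 = 1 without hitting −1: 7 is a Miller–Rabin witness and 35621 is composite.
Base 11: x_0 = 11^8905 mod 35621 = 25011. x_0 is neither 1 nor 35620, so continue squaring. x_1 = 25011^2 mod 35621 = 9740. Reached i = s−1 = 1 without hitting −1: 11 is a Miller–Rabin witness and 35621 is composite.
The smallest witness among the given bases is 2.

2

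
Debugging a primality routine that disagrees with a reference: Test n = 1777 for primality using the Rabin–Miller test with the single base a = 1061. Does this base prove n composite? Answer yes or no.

n − 1 = 1776 = 2^4 · 111, so s = 4 and d = 111.
x_0 = 1061^111 mod 1777 = 912.
x_0 is neither 1 nor 1776, so continue squaring.
x_1 = 912^2 mod 1777 = 108.
x_2 = 108^2 mod 1777 = 1002.
x_3 = 1002^2 mod 1777 = 1776.
x_3 ≡ −1, so 1061 is not a witness.

no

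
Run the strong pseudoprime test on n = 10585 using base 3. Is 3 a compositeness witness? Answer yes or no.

no

n − 1 = 10584 = 2^3 · 1323, so s = 3 and d = 1323.
x_0 = 3^1323 mod 10585 = 8422.
x_0 is neither 1 nor 10584, so continue squaring.
x_1 = 8422^2 mod 10585 = 10584.
x_1 ≡ −1, so 3 is not a witness.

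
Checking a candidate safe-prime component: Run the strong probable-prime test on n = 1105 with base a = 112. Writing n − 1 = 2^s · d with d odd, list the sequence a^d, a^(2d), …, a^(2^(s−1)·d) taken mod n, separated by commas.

n − 1 = 1104 = 2^4 · 69, so s = 4 and d = 69.
x_0 = 112^69 mod 1105 = 567.
x_1 = 567^2 mod 1105 = 1039.
x_2 = 1039^2 mod 1105 = 1041.
x_3 = 1041^2 mod 1105 = 781.

567, 1039, 1041, 781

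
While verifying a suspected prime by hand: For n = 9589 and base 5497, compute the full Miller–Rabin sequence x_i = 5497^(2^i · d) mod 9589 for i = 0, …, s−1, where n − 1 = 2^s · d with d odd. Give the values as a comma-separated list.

n − 1 = 9588 = 2^2 · 2397, so s = 2 and d = 2397.
x_0 = 5497^2397 mod 9589 = 6494.
x_1 = 6494^2 mod 9589 = 9203.

6494, 9203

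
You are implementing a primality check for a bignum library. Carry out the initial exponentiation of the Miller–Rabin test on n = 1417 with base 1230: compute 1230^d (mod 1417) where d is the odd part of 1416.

n − 1 = 1416 = 2^3 · 177, so s = 3 and d = 177.
1230^177 mod 1417 = 736.

736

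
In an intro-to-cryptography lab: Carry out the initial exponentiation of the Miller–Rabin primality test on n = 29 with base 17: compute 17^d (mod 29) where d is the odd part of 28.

12

n − 1 = 28 = 2^2 · 7, so s = 2 and d = 7.
Repeated squaring mod 29: 17^1 ≡ 17, 17^2 ≡ 28, 17^4 ≡ 1.
7 = 4 + 2 + 1, so 17^7 ≡ 1·28·17 ≡ 12 (mod 29).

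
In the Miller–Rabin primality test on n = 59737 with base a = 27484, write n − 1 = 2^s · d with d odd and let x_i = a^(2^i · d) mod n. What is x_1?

55523

n − 1 = 59736 = 2^3 · 7467, so s = 3 and d = 7467.
x_0 = 27484^7467 mod 59737 = 26606.
x_1 = 26606^2 mod 59737 = 55523.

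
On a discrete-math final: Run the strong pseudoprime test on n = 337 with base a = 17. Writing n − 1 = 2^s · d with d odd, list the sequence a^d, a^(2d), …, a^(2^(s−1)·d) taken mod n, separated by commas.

146, 85, 148, 336

n − 1 = 336 = 2^4 · 21, so s = 4 and d = 21.
x_0 = 17^21 mod 337 = 146.
x_1 = 146^2 mod 337 = 85.
x_2 = 85^2 mod 337 = 148.
x_3 = 148^2 mod 337 = 336.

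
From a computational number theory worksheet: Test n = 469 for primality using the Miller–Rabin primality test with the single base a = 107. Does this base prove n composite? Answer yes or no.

n − 1 = 468 = 2^2 · 117, so s = 2 and d = 117.
Repeated squaring mod 469: 107^1 ≡ 107, 107^2 ≡ 193, 107^4 ≡ 198, 107^8 ≡ 277, 107^16 ≡ 282, 107^32 ≡ 263, 107^64 ≡ 226.
117 = 64 + 32 + 16 + 4 + 1, so 107^117 ≡ 226·263·282·198·107 ≡ 22 (mod 469).
x_0 = 107^117 mod 469 = 22.
x_0 is neither 1 nor 468, so continue squaring.
x_1 = 22^2 mod 469 = 15.
Reached i = s−1 = 1 without hitting −1: 107 is a Miller–Rabin witness and 469 is composite.

yes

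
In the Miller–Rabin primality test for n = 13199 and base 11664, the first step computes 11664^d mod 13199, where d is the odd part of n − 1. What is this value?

9637

n − 1 = 13198 = 2^1 · 6599, so s = 1 and d = 6599.
11664^6599 mod 13199 = 9637.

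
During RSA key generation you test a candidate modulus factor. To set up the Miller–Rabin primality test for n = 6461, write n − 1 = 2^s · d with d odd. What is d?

1615

Halving: 6460 → 3230 → 1615; 1615 is odd.
So 6460 = 2^2 · 1615.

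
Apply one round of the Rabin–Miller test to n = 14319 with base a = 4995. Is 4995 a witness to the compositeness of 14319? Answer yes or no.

n − 1 = 14318 = 2^1 · 7159, so s = 1 and d = 7159.
x_0 = 4995^7159 mod 14319 = 4995.
x_0 ∉ {1, 14318} and s = 1, so 4995 is a Miller–Rabin witness and 14319 is composite.

yes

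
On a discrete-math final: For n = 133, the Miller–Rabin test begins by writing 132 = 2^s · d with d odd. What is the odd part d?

33

Halving: 132 → 66 → 33; 33 is odd.
So 132 = 2^2 · 33.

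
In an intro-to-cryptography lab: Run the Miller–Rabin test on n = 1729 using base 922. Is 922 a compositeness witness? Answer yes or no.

no

n − 1 = 1728 = 2^6 · 27, so s = 6 and d = 27.
x_0 = 922^27 mod 1729 = 1728.
x_0 = 1728 ≡ −1, so 922 is not a witness.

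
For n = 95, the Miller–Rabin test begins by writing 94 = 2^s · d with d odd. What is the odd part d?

47

Halving: 94 → 47; 47 is odd.
So 94 = 2^1 · 47.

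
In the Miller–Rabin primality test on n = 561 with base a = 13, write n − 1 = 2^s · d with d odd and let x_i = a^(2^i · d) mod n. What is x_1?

67

n − 1 = 560 = 2^4 · 35, so s = 4 and d = 35.
x_0 = 13^35 mod 561 = 208.
x_1 = 208^2 mod 561 = 67.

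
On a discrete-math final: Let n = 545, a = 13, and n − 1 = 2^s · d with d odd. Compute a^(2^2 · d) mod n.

451

n − 1 = 544 = 2^5 · 17, so s = 5 and d = 17.
x_0 = 13^17 mod 545 = 508.
x_1 = 508^2 mod 545 = 279.
x_2 = 279^2 mod 545 = 451.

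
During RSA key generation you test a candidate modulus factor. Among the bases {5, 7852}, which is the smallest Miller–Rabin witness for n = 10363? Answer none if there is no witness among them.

n − 1 = 10362 = 2^1 · 5181, so s = 1 and d = 5181.
Base 5: x_0 = 5^5181 mod 10363 = 5297. x_0 ∉ {1, 10362} and s = 1, so 5 is a Miller–Rabin witness and 10363 is composite.
Base 7852: x_0 = 7852^5181 mod 10363 = 1489. x_0 ∉ {1, 10362} and s = 1, so 7852 is a Miller–Rabin witness and 10363 is composite.
The smallest witness among the given bases is 5.

5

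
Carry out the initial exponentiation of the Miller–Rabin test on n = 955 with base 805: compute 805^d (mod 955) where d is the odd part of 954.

420

n − 1 = 954 = 2^1 · 477, so s = 1 and d = 477.
805^477 mod 955 = 420.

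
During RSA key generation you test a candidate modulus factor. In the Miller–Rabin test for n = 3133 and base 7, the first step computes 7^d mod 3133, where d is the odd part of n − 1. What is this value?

n − 1 = 3132 = 2^2 · 783, so s = 2 and d = 783.
7^783 mod 3133 = 3112.

3112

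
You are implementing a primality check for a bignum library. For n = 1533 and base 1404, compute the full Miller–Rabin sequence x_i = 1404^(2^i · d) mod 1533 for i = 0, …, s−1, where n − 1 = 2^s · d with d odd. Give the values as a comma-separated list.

408, 900

n − 1 = 1532 = 2^2 · 383, so s = 2 and d = 383.
x_0 = 1404^383 mod 1533 = 408.
x_1 = 408^2 mod 1533 = 900.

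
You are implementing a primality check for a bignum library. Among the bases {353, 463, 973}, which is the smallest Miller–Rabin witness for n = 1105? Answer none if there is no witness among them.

none

n − 1 = 1104 = 2^4 · 69, so s = 4 and d = 69.
Base 353: x_0 = 353^69 mod 1105 = 863. x_0 is neither 1 nor 1104, so continue squaring. x_1 = 863^2 mod 1105 = 1104. x_1 ≡ −1, so 353 is not a witness.
Base 463: x_0 = 463^69 mod 1105 = 463. x_0 is neither 1 nor 1104, so continue squaring. x_1 = 463^2 mod 1105 = 1104. x_1 ≡ −1, so 463 is not a witness.
Base 973: x_0 = 973^69 mod 1105 = 463. x_0 is neither 1 nor 1104, so continue squaring. x_1 = 463^2 mod 1105 = 1104. x_1 ≡ −1, so 973 is not a witness.
No listed base is a witness for 1105.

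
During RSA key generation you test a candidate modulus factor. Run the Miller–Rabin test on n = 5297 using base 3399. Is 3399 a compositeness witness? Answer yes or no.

n − 1 = 5296 = 2^4 · 331, so s = 4 and d = 331.
x_0 = 3399^331 mod 5297 = 4688.
x_0 is neither 1 nor 5296, so continue squaring.
x_1 = 4688^2 mod 5297 = 91.
x_2 = 91^2 mod 5297 = 2984.
x_3 = 2984^2 mod 5297 = 5296.
x_3 ≡ −1, so 3399 is not a witness.

no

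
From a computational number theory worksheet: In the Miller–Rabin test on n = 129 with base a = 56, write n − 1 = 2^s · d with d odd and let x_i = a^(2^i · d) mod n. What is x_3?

n − 1 = 128 = 2^7 · 1, so s = 7 and d = 1.
x_0 = 56^1 mod 129 = 56.
x_1 = 56^2 mod 129 = 40.
x_2 = 40^2 mod 129 = 52.
x_3 = 52^2 mod 129 = 124.

124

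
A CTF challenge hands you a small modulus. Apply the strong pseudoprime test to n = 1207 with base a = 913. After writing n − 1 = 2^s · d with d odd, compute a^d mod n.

n − 1 = 1206 = 2^1 · 603, so s = 1 and d = 603.
Repeated squaring mod 1207: 913^1 ≡ 913, 913^2 ≡ 739, 913^4 ≡ 557, 913^8 ≡ 50, 913^16 ≡ 86, 913^32 ≡ 154, 913^64 ≡ 783, 913^128 ≡ 1140, 913^256 ≡ 868, 913^512 ≡ 256.
603 = 512 + 64 + 16 + 8 + 2 + 1, so 913^603 ≡ 256·783·86·50·739·913 ≡ 873 (mod 1207).

873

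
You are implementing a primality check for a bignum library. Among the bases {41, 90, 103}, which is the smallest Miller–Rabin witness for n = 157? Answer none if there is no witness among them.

none

n − 1 = 156 = 2^2 · 39, so s = 2 and d = 39.
Base 41: x_0 = 41^39 mod 157 = 129. x_0 is neither 1 nor 156, so continue squaring. x_1 = 129^2 mod 157 = 156. x_1 ≡ −1, so 41 is not a witness.
Base 90: x_0 = 90^39 mod 157 = 156. x_0 = 156 ≡ −1, so 90 is not a witness.
Base 103: x_0 = 103^39 mod 157 = 129. x_0 is neither 1 nor 156, so continue squaring. x_1 = 129^2 mod 157 = 156. x_1 ≡ −1, so 103 is not a witness.
No listed base is a witness for 157.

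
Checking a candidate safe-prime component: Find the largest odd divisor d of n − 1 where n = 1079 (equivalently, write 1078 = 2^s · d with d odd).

Halving: 1078 → 539; 539 is odd.
So 1078 = 2^1 · 539.

539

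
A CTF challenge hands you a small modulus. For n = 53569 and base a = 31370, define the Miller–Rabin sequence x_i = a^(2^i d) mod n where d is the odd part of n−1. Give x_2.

42457

n − 1 = 53568 = 2^6 · 837, so s = 6 and d = 837.
x_0 = 31370^837 mod 53569 = 17049.
x_1 = 17049^2 mod 53569 = 3007.
x_2 = 3007^2 mod 53569 = 42457.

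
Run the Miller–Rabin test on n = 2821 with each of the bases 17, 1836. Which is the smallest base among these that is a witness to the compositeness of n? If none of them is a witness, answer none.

none

n − 1 = 2820 = 2^2 · 705, so s = 2 and d = 705.
Base 17: x_0 = 17^705 mod 2821 = 2820. x_0 = 2820 ≡ −1, so 17 is not a witness.
Base 1836: x_0 = 1836^705 mod 2821 = 1. x_0 = 1, so 1836 is not a witness.
No listed base is a witness for 2821.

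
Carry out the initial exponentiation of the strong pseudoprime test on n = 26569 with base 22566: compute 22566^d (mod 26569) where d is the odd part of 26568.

n − 1 = 26568 = 2^3 · 3321, so s = 3 and d = 3321.
22566^3321 mod 26569 = 15158.

15158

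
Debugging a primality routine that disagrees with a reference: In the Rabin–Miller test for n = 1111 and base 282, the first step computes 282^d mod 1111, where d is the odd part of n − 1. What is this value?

945

n − 1 = 1110 = 2^1 · 555, so s = 1 and d = 555.
Repeated squaring mod 1111: 282^1 ≡ 282, 282^2 ≡ 643, 282^4 ≡ 157, 282^8 ≡ 207, 282^16 ≡ 631, 282^32 ≡ 423, 282^64 ≡ 58, 282^128 ≡ 31, 282^256 ≡ 961, 282^512 ≡ 280.
555 = 512 + 32 + 8 + 2 + 1, so 282^555 ≡ 280·423·207·643·282 ≡ 945 (mod 1111).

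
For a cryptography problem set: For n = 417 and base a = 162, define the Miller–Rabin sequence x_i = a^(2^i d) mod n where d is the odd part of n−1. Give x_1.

204

n − 1 = 416 = 2^5 · 13, so s = 5 and d = 13.
x_0 = 162^13 mod 417 = 75.
x_1 = 75^2 mod 417 = 204.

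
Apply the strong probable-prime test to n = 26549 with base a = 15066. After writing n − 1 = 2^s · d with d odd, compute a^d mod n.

n − 1 = 26548 = 2^2 · 6637, so s = 2 and d = 6637.
Repeated squaring mod 26549: 15066^1 ≡ 15066, 15066^2 ≡ 16955, 15066^4 ≡ 26002, 15066^8 ≡ 7170, 15066^16 ≡ 10036, 15066^32 ≡ 20939, 15066^64 ≡ 11535, 15066^128 ≡ 19186, 15066^256 ≡ 711, 15066^512 ≡ 1090, 15066^1024 ≡ 19944, 15066^2048 ≡ 6018, 15066^4096 ≡ 3488.
6637 = 4096 + 2048 + 256 + 128 + 64 + 32 + 8 + 4 + 1, so 15066^6637 ≡ 3488·6018·711·19186·11535·20939·7170·26002·15066 ≡ 20601 (mod 26549).

20601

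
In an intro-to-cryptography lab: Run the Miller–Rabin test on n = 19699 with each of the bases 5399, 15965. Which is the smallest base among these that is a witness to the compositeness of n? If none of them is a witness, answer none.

none

n − 1 = 19698 = 2^1 · 9849, so s = 1 and d = 9849.
Base 5399: x_0 = 5399^9849 mod 19699 = 1. x_0 = 1, so 5399 is not a witness.
Base 15965: x_0 = 15965^9849 mod 19699 = 1. x_0 = 1, so 15965 is not a witness.
No listed base is a witness for 19699.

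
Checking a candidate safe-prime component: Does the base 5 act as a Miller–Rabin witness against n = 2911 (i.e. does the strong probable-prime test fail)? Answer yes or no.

n − 1 = 2910 = 2^1 · 1455, so s = 1 and d = 1455.
Repeated squaring mod 2911: 5^1 ≡ 5, 5^2 ≡ 25, 5^4 ≡ 625, 5^8 ≡ 551, 5^16 ≡ 857, 5^32 ≡ 877, 5^64 ≡ 625, 5^128 ≡ 551, 5^256 ≡ 857, 5^512 ≡ 877, 5^1024 ≡ 625.
1455 = 1024 + 256 + 128 + 32 + 8 + 4 + 2 + 1, so 5^1455 ≡ 625·857·551·877·551·625·25·5 ≡ 1918 (mod 2911).
x_0 = 5^1455 mod 2911 = 1918.
x_0 ∉ {1, 2910} and s = 1, so 5 is a Miller–Rabin witness and 2911 is composite.

yes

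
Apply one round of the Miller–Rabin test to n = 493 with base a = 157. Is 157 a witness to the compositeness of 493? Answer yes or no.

n − 1 = 492 = 2^2 · 123, so s = 2 and d = 123.
Repeated squaring mod 493: 157^1 ≡ 157, 157^2 ≡ 492, 157^4 ≡ 1, 157^8 ≡ 1, 157^16 ≡ 1, 157^32 ≡ 1, 157^64 ≡ 1.
123 = 64 + 32 + 16 + 8 + 2 + 1, so 157^123 ≡ 1·1·1·1·492·157 ≡ 336 (mod 493).
x_0 = 157^123 mod 493 = 336.
x_0 is neither 1 nor 492, so continue squaring.
x_1 = 336^2 mod 493 = 492.
x_1 ≡ −1, so 157 is not a witness.

no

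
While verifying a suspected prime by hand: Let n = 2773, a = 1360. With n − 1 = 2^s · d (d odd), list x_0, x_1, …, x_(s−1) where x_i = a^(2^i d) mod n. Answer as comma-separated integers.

n − 1 = 2772 = 2^2 · 693, so s = 2 and d = 693.
x_0 = 1360^693 mod 2773 = 2041.
x_1 = 2041^2 mod 2773 = 635.

2041, 635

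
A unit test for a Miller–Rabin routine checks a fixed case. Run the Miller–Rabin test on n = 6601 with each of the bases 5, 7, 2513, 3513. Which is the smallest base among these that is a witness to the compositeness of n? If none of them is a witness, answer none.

n − 1 = 6600 = 2^3 · 825, so s = 3 and d = 825.
Base 5: x_0 = 5^825 mod 6601 = 3863. x_0 is neither 1 nor 6600, so continue squaring. x_1 = 3863^2 mod 6601 = 4509. x_2 = 4509^2 mod 6601 = 1. x_2 = 1 but x_1 ≠ ±1, a nontrivial square root of 1 — 5 is a witness and 6601 is composite.
Base 7: x_0 = 7^825 mod 6601 = 413. x_0 is neither 1 nor 6600, so continue squaring. x_1 = 413^2 mod 6601 = 5544. x_2 = 5544^2 mod 6601 = 1680. Reached i = s−1 = 2 without hitting −1: 7 is a Miller–Rabin witness and 6601 is composite.
Base 2513: x_0 = 2513^825 mod 6601 = 6188. x_0 is neither 1 nor 6600, so continue squaring. x_1 = 6188^2 mod 6601 = 5544. x_2 = 5544^2 mod 6601 = 1680. Reached i = s−1 = 2 without hitting −1: 2513 is a Miller–Rabin witness and 6601 is composite.
Base 3513: x_0 = 3513^825 mod 6601 = 4507. x_0 is neither 1 nor 6600, so continue squaring. x_1 = 4507^2 mod 6601 = 1772. x_2 = 1772^2 mod 6601 = 4509. Reached i = s−1 = 2 without hitting −1: 3513 is a Miller–Rabin witness and 6601 is composite.
The smallest witness among the given bases is 5.

5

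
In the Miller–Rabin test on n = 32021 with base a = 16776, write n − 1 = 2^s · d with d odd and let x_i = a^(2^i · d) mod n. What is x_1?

17557

n − 1 = 32020 = 2^2 · 8005, so s = 2 and d = 8005.
x_0 = 16776^8005 mod 32021 = 10616.
x_1 = 10616^2 mod 32021 = 17557.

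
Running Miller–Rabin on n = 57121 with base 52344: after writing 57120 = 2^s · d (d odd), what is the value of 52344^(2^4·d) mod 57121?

n − 1 = 57120 = 2^5 · 1785, so s = 5 and d = 1785.
x_0 = 52344^1785 mod 57121 = 9083.
x_1 = 9083^2 mod 57121 = 18165.
x_2 = 18165^2 mod 57121 = 36329.
x_3 = 36329^2 mod 57121 = 15536.
x_4 = 15536^2 mod 57121 = 31071.

31071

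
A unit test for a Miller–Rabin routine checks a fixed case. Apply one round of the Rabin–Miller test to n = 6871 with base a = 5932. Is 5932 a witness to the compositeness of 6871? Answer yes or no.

n − 1 = 6870 = 2^1 · 3435, so s = 1 and d = 3435.
x_0 = 5932^3435 mod 6871 = 6870.
x_0 = 6870 ≡ −1, so 5932 is not a witness.

no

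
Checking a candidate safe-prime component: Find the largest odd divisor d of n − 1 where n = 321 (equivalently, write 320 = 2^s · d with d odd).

Halving: 320 → 160 → 80 → 40 → 20 → 10 → 5; 5 is odd.
So 320 = 2^6 · 5.

5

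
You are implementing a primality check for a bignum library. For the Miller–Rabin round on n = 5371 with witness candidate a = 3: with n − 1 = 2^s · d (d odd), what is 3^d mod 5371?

n − 1 = 5370 = 2^1 · 2685, so s = 1 and d = 2685.
Repeated squaring mod 5371: 3^1 ≡ 3, 3^2 ≡ 9, 3^4 ≡ 81, 3^8 ≡ 1190, 3^16 ≡ 3527, 3^32 ≡ 493, 3^64 ≡ 1354, 3^128 ≡ 1805, 3^256 ≡ 3199, 3^512 ≡ 1846, 3^1024 ≡ 2502, 3^2048 ≡ 2789.
2685 = 2048 + 512 + 64 + 32 + 16 + 8 + 4 + 1, so 3^2685 ≡ 2789·1846·1354·493·3527·1190·81·3 ≡ 2334 (mod 5371).

2334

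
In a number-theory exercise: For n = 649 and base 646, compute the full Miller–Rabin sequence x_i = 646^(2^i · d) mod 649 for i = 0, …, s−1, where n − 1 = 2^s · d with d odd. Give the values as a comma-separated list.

n − 1 = 648 = 2^3 · 81, so s = 3 and d = 81.
x_0 = 646^81 mod 649 = 250.
x_1 = 250^2 mod 649 = 196.
x_2 = 196^2 mod 649 = 125.

250, 196, 125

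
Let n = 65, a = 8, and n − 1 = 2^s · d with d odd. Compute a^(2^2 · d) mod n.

1

n − 1 = 64 = 2^6 · 1, so s = 6 and d = 1.
x_0 = 8^1 mod 65 = 8.
x_1 = 8^2 mod 65 = 64.
x_2 = 64^2 mod 65 = 1.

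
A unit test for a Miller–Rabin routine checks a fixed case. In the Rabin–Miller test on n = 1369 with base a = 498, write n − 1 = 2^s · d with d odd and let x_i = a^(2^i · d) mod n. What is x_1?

n − 1 = 1368 = 2^3 · 171, so s = 3 and d = 171.
Repeated squaring mod 1369: 498^1 ≡ 498, 498^2 ≡ 215, 498^4 ≡ 1048, 498^8 ≡ 366, 498^16 ≡ 1163, 498^32 ≡ 1366, 498^64 ≡ 9, 498^128 ≡ 81.
171 = 128 + 32 + 8 + 2 + 1, so 498^171 ≡ 81·1366·366·215·498 ≡ 1215 (mod 1369).
x_0 = 1215.
x_1 = 1215^2 mod 1369 = 443.

443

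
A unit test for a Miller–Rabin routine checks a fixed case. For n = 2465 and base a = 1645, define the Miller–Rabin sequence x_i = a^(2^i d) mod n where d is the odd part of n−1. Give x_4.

n − 1 = 2464 = 2^5 · 77, so s = 5 and d = 77.
x_0 = 1645^77 mod 2465 = 1815.
x_1 = 1815^2 mod 2465 = 985.
x_2 = 985^2 mod 2465 = 1480.
x_3 = 1480^2 mod 2465 = 1480.
x_4 = 1480^2 mod 2465 = 1480.

1480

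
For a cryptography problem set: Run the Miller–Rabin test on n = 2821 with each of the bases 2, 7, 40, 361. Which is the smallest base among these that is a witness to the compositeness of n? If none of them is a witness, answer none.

2

n − 1 = 2820 = 2^2 · 705, so s = 2 and d = 705.
Base 2: x_0 = 2^705 mod 2821 = 2605. x_0 is neither 1 nor 2820, so continue squaring. x_1 = 2605^2 mod 2821 = 1520. Reached i = s−1 = 1 without hitting −1: 2 is a Miller–Rabin witness and 2821 is composite.
Base 7: x_0 = 7^705 mod 2821 = 931. x_0 is neither 1 nor 2820, so continue squaring. x_1 = 931^2 mod 2821 = 714. Reached i = s−1 = 1 without hitting −1: 7 is a Miller–Rabin witness and 2821 is composite.
Base 40: x_0 = 40^705 mod 2821 = 1210. x_0 is neither 1 nor 2820, so continue squaring. x_1 = 1210^2 mod 2821 = 1. x_1 = 1 but x_0 ≠ ±1, a nontrivial square root of 1 — 40 is a witness and 2821 is composite.
Base 361: x_0 = 361^705 mod 2821 = 1520. x_0 is neither 1 nor 2820, so continue squaring. x_1 = 1520^2 mod 2821 = 1. x_1 = 1 but x_0 ≠ ±1, a nontrivial square root of 1 — 361 is a witness and 2821 is composite.
The smallest witness among the given bases is 2.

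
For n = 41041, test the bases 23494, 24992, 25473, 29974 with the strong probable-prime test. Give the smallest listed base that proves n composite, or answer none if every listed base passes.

n − 1 = 41040 = 2^4 · 2565, so s = 4 and d = 2565.
Base 23494: x_0 = 23494^2565 mod 41041 = 1. x_0 = 1, so 23494 is not a witness.
Base 24992: x_0 = 24992^2565 mod 41041 = 36366. x_0 is neither 1 nor 41040, so continue squaring. x_1 = 36366^2 mod 41041 = 21813. x_2 = 21813^2 mod 41041 = 18656. x_3 = 18656^2 mod 41041 = 18656. Reached i = s−1 = 3 without hitting −1: 24992 is a Miller–Rabin witness and 41041 is composite.
Base 25473: x_0 = 25473^2565 mod 41041 = 36288. x_0 is neither 1 nor 41040, so continue squaring. x_1 = 36288^2 mod 41041 = 18459. x_2 = 18459^2 mod 41041 = 12299. x_3 = 12299^2 mod 41041 = 29316. Reached i = s−1 = 3 without hitting −1: 25473 is a Miller–Rabin witness and 41041 is composite.
Base 29974: x_0 = 29974^2565 mod 41041 = 32592. x_0 is neither 1 nor 41040, so continue squaring. x_1 = 32592^2 mod 41041 = 15302. x_2 = 15302^2 mod 41041 = 12299. x_3 = 12299^2 mod 41041 = 29316. Reached i = s−1 = 3 without hitting −1: 29974 is a Miller–Rabin witness and 41041 is composite.
The smallest witness among the given bases is 24992.

24992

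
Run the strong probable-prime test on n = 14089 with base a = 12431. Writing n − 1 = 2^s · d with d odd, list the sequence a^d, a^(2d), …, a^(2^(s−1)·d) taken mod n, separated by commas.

5716, 265, 13869

n − 1 = 14088 = 2^3 · 1761, so s = 3 and d = 1761.
x_0 = 12431^1761 mod 14089 = 5716.
x_1 = 5716^2 mod 14089 = 265.
x_2 = 265^2 mod 14089 = 13869.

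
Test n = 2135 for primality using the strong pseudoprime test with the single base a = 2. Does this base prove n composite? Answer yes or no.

n − 1 = 2134 = 2^1 · 1067, so s = 1 and d = 1067.
Repeated squaring mod 2135: 2^1 ≡ 2, 2^2 ≡ 4, 2^4 ≡ 16, 2^8 ≡ 256, 2^16 ≡ 1486, 2^32 ≡ 606, 2^64 ≡ 16, 2^128 ≡ 256, 2^256 ≡ 1486, 2^512 ≡ 606, 2^1024 ≡ 16.
1067 = 1024 + 32 + 8 + 2 + 1, so 2^1067 ≡ 16·606·256·4·2 ≡ 1908 (mod 2135).
x_0 = 2^1067 mod 2135 = 1908.
x_0 ∉ {1, 2134} and s = 1, so 2 is a Miller–Rabin witness and 2135 is composite.

yes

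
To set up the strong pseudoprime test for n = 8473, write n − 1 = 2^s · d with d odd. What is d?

Halving: 8472 → 4236 → 2118 → 1059; 1059 is odd.
So 8472 = 2^3 · 1059.

1059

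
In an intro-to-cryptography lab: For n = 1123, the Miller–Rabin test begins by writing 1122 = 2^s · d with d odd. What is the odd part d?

561

Halving: 1122 → 561; 561 is odd.
So 1122 = 2^1 · 561.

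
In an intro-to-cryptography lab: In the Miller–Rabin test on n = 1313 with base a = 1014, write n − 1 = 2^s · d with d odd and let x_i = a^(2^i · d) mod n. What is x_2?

n − 1 = 1312 = 2^5 · 41, so s = 5 and d = 41.
x_0 = 1014^41 mod 1313 = 1144.
x_1 = 1144^2 mod 1313 = 988.
x_2 = 988^2 mod 1313 = 585.

585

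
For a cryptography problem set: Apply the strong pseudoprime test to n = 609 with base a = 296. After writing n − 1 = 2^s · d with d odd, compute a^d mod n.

n − 1 = 608 = 2^5 · 19, so s = 5 and d = 19.
296^19 mod 609 = 149.

149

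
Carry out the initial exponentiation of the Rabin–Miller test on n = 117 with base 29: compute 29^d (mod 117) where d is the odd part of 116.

n − 1 = 116 = 2^2 · 29, so s = 2 and d = 29.
Repeated squaring mod 117: 29^1 ≡ 29, 29^2 ≡ 22, 29^4 ≡ 16, 29^8 ≡ 22, 29^16 ≡ 16.
29 = 16 + 8 + 4 + 1, so 29^29 ≡ 16·22·16·29 ≡ 113 (mod 117).

113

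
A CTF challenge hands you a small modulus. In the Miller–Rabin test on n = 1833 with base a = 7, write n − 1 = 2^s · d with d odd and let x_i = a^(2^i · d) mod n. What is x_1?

400

n − 1 = 1832 = 2^3 · 229, so s = 3 and d = 229.
Repeated squaring mod 1833: 7^1 ≡ 7, 7^2 ≡ 49, 7^4 ≡ 568, 7^8 ≡ 16, 7^16 ≡ 256, 7^32 ≡ 1381, 7^64 ≡ 841, 7^128 ≡ 1576.
229 = 128 + 64 + 32 + 4 + 1, so 7^229 ≡ 1576·841·1381·568·7 ≡ 826 (mod 1833).
x_0 = 826.
x_1 = 826^2 mod 1833 = 400.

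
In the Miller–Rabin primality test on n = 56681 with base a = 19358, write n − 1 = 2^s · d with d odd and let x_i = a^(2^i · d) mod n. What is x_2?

56680

n − 1 = 56680 = 2^3 · 7085, so s = 3 and d = 7085.
x_0 = 19358^7085 mod 56681 = 18150.
x_1 = 18150^2 mod 56681 = 49209.
x_2 = 49209^2 mod 56681 = 56680.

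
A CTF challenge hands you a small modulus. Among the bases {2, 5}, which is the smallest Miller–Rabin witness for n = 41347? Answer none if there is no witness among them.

2

n − 1 = 41346 = 2^1 · 20673, so s = 1 and d = 20673.
Base 2: x_0 = 2^20673 mod 41347 = 12994. x_0 ∉ {1, 41346} and s = 1, so 2 is a Miller–Rabin witness and 41347 is composite.
Base 5: x_0 = 5^20673 mod 41347 = 34189. x_0 ∉ {1, 41346} and s = 1, so 5 is a Miller–Rabin witness and 41347 is composite.
The smallest witness among the given bases is 2.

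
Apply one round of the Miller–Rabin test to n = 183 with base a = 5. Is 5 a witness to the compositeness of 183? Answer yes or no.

yes

n − 1 = 182 = 2^1 · 91, so s = 1 and d = 91.
Repeated squaring mod 183: 5^1 ≡ 5, 5^2 ≡ 25, 5^4 ≡ 76, 5^8 ≡ 103, 5^16 ≡ 178, 5^32 ≡ 25, 5^64 ≡ 76.
91 = 64 + 16 + 8 + 2 + 1, so 5^91 ≡ 76·178·103·25·5 ≡ 5 (mod 183).
x_0 = 5^91 mod 183 = 5.
x_0 ∉ {1, 182} and s = 1, so 5 is a Miller–Rabin witness and 183 is composite.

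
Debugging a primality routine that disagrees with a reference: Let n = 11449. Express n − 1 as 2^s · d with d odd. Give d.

1431

Halving: 11448 → 5724 → 2862 → 1431; 1431 is odd.
So 11448 = 2^3 · 1431.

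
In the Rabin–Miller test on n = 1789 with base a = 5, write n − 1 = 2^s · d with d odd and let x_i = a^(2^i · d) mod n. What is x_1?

1

n − 1 = 1788 = 2^2 · 447, so s = 2 and d = 447.
Repeated squaring mod 1789: 5^1 ≡ 5, 5^2 ≡ 25, 5^4 ≡ 625, 5^8 ≡ 623, 5^16 ≡ 1705, 5^32 ≡ 1689, 5^64 ≡ 1055, 5^128 ≡ 267, 5^256 ≡ 1518.
447 = 256 + 128 + 32 + 16 + 8 + 4 + 2 + 1, so 5^447 ≡ 1518·267·1689·1705·623·625·25·5 ≡ 1788 (mod 1789).
x_0 = 1788.
x_1 = 1788^2 mod 1789 = 1.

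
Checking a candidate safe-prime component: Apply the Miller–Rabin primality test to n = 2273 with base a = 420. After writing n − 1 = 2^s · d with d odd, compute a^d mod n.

n − 1 = 2272 = 2^5 · 71, so s = 5 and d = 71.
Repeated squaring mod 2273: 420^1 ≡ 420, 420^2 ≡ 1379, 420^4 ≡ 1413, 420^8 ≡ 875, 420^16 ≡ 1897, 420^32 ≡ 450, 420^64 ≡ 203.
71 = 64 + 4 + 2 + 1, so 420^71 ≡ 203·1413·1379·420 ≡ 1370 (mod 2273).

1370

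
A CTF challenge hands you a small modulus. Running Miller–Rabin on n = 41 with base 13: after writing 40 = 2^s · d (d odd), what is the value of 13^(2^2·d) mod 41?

40

n − 1 = 40 = 2^3 · 5, so s = 3 and d = 5.
Repeated squaring mod 41: 13^1 ≡ 13, 13^2 ≡ 5, 13^4 ≡ 25.
5 = 4 + 1, so 13^5 ≡ 25·13 ≡ 38 (mod 41).
x_0 = 38.
x_1 = 38^2 mod 41 = 9.
x_2 = 9^2 mod 41 = 40.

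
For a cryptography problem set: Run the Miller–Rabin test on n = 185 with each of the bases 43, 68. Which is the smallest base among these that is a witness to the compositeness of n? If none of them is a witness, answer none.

none

n − 1 = 184 = 2^3 · 23, so s = 3 and d = 23.
Base 43: x_0 = 43^23 mod 185 = 142. x_0 is neither 1 nor 184, so continue squaring. x_1 = 142^2 mod 185 = 184. x_1 ≡ −1, so 43 is not a witness.
Base 68: x_0 = 68^23 mod 185 = 117. x_0 is neither 1 nor 184, so continue squaring. x_1 = 117^2 mod 185 = 184. x_1 ≡ −1, so 68 is not a witness.
No listed base is a witness for 185.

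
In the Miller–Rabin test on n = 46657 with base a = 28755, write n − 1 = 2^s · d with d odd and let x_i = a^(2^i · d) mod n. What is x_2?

23570

n − 1 = 46656 = 2^6 · 729, so s = 6 and d = 729.
Repeated squaring mod 46657: 28755^1 ≡ 28755, 28755^2 ≡ 41328, 28755^4 ≡ 30785, 28755^8 ≡ 19241, 28755^16 ≡ 39443, 28755^32 ≡ 19241, 28755^64 ≡ 39443, 28755^128 ≡ 19241, 28755^256 ≡ 39443, 28755^512 ≡ 19241.
729 = 512 + 128 + 64 + 16 + 8 + 1, so 28755^729 ≡ 19241·19241·39443·39443·19241·28755 ≡ 16249 (mod 46657).
x_0 = 16249.
x_1 = 16249^2 mod 46657 = 44695.
x_2 = 44695^2 mod 46657 = 23570.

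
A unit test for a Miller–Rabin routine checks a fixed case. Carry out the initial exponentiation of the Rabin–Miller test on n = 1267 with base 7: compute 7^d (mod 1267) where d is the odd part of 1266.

924

n − 1 = 1266 = 2^1 · 633, so s = 1 and d = 633.
Repeated squaring mod 1267: 7^1 ≡ 7, 7^2 ≡ 49, 7^4 ≡ 1134, 7^8 ≡ 1218, 7^16 ≡ 1134, 7^32 ≡ 1218, 7^64 ≡ 1134, 7^128 ≡ 1218, 7^256 ≡ 1134, 7^512 ≡ 1218.
633 = 512 + 64 + 32 + 16 + 8 + 1, so 7^633 ≡ 1218·1134·1218·1134·1218·7 ≡ 924 (mod 1267).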